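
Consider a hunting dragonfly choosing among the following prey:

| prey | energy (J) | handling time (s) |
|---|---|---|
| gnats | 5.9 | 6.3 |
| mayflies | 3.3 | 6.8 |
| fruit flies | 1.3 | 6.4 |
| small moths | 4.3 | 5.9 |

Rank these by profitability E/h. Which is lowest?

fruit flies

Profitability E/h (J/s): gnats = 5.9/6.3 = 0.937, mayflies = 3.3/6.8 = 0.485, fruit flies = 1.3/6.4 = 0.203, small moths = 4.3/5.9 = 0.729.
Ranked: gnats > small moths > mayflies > fruit flies.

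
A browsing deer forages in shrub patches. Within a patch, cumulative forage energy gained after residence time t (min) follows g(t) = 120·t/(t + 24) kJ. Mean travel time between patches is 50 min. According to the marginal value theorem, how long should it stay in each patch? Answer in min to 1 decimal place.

34.6 min

Optimal t* satisfies g'(t*) = g(t*)/(T + t*).
g'(t) = 120·24/(t + 24)². Setting 120·24/(t+24)² = 120t/[(t+24)(50+t)] gives 24(50+t) = t(t+24), so t² = 24×50 = 1200.
t* = √1200 = 34.64 min.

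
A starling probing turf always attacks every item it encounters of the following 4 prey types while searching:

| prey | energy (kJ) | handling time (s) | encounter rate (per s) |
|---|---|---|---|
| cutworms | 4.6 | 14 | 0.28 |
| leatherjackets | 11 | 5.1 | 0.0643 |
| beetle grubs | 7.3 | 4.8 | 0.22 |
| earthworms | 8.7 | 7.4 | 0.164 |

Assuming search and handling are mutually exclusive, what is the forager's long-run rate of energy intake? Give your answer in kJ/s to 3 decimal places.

Energy encountered per unit search time: 0.28×4.6 + 0.0643×11 + 0.22×7.3 + 0.164×8.7 = 5.028 kJ/s.
Handling time per unit search time: 0.28×14 + 0.0643×5.1 + 0.22×4.8 + 0.164×7.4 = 6.518.
Rate = 5.028/(1 + 6.518) = 0.6689 kJ/s.

0.669 kJ/s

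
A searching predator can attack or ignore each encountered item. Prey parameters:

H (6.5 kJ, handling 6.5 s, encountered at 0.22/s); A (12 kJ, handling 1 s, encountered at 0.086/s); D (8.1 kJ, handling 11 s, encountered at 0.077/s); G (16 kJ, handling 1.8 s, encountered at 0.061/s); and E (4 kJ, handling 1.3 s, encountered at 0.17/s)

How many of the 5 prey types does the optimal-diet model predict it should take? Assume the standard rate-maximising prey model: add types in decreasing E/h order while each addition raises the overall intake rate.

3

E/h in descending order: A 12, G 8.89, E 3.08, H 1, D 0.736 kJ/s. The optimal diet is the largest prefix of this list for which every included type satisfies E_i/h_i > R on the types above it.
Rate on top 1: 0.9503. G: 8.89 > 0.9503 → include.
Rate on top 2: 1.679. E: 3.08 > 1.679 → include.
Rate on top 3: 1.897. H: 1 < 1.897 → exclude; stop.
Optimal diet: A, G, E — 3 of 5 types.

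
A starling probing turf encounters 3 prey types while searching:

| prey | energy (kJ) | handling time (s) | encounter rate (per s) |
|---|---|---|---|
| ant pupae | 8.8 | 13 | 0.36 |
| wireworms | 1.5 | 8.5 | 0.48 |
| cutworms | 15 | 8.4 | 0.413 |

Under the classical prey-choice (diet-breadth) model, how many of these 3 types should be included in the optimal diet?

E/h in descending order: cutworms 1.79, ant pupae 0.677, wireworms 0.176 kJ/s. The optimal diet is the largest prefix of this list for which every included type satisfies E_i/h_i > R on the types above it.
Rate on top 1: 1.386. ant pupae: 0.677 < 1.386 → exclude; stop.
Optimal diet: cutworms — 1 of 3 types.

1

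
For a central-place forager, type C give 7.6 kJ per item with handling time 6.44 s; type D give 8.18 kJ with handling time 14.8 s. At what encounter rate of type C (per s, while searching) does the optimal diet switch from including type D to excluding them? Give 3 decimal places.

At the threshold, the rate on type C alone equals the profitability of type D: λ·7.6/(1 + λ·6.44) = 8.18/14.8 = 0.5527.
Rearranging, λ(7.6 − 0.5527×6.44) = 0.5527, so λ = 0.5527/4.041 = 0.1368 per s.

0.137 per s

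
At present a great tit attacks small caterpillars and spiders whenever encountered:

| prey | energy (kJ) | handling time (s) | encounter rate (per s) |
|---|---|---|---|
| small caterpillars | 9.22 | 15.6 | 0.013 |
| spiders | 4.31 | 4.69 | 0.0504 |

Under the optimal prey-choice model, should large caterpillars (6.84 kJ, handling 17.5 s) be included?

Yes

Intake rate on the current diet: R = (0.013×9.22 + 0.0504×4.31) / (1 + 0.013×15.6 + 0.0504×4.69) = 0.3371/1.439 = 0.2342 kJ/s.
large caterpillars: E/h = 6.84/17.5 = 0.3909 kJ/s.
Since 0.3909 > R, including large caterpillars increases the long-run rate.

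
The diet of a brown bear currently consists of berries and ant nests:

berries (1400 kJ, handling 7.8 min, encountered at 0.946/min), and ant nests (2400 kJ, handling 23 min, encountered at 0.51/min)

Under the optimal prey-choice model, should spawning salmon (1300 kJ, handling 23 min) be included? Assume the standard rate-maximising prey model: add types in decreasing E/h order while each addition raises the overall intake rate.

No

On berries and ant nests alone, R = ΣλE/(1+Σλh) = 2548/20.11 = 126.7 kJ/min.
Profitability of spawning salmon: 1300/23 = 56.52 kJ/min.
Since 56.52 < R, time spent handling spawning salmon is better spent searching.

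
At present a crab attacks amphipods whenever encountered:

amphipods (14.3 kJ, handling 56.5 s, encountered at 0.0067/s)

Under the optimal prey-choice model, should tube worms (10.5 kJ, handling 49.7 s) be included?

Yes

On amphipods alone, R = ΣλE/(1+Σλh) = 0.09581/1.379 = 0.0695 kJ/s.
Profitability of tube worms: 10.5/49.7 = 0.2113 kJ/s.
0.2113 > 0.0695, so adding tube worms raises the average — include it.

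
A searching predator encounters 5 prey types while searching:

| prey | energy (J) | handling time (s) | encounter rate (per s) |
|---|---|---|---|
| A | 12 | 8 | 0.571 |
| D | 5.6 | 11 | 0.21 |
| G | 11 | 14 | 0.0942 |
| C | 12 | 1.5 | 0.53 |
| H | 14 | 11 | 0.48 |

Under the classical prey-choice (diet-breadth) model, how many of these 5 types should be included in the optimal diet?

Rank by E/h (J/s): C 8, A 1.5, H 1.27, G 0.786, D 0.509. Include each in turn until the next type's E/h falls below the running intake rate.
Rate on top 1: 3.543. A: 1.5 < 3.543 → exclude; stop.
Optimal diet: C — 1 of 5 types.

1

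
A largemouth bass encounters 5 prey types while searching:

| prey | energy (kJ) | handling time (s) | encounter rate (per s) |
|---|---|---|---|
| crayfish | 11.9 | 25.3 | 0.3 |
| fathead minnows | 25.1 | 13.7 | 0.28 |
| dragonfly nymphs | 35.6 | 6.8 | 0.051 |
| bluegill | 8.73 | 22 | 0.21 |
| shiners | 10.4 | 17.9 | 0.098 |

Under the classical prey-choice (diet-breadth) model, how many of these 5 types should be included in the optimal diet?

E/h in descending order: dragonfly nymphs 5.24, fathead minnows 1.83, shiners 0.581, crayfish 0.47, bluegill 0.397 kJ/s. The optimal diet is the largest prefix of this list for which every included type satisfies E_i/h_i > R on the types above it.
Rate on top 1: 1.348. fathead minnows: 1.83 > 1.348 → include.
Rate on top 2: 1.706. shiners: 0.581 < 1.706 → exclude; stop.
Optimal diet: dragonfly nymphs, fathead minnows — 2 of 5 types.

2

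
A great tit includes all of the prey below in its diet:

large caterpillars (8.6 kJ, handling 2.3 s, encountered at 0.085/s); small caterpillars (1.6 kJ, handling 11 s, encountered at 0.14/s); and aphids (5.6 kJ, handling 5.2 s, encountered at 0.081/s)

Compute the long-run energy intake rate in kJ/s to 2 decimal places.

R = Σλ_iE_i / (1 + Σλ_ih_i)
Numerator: 0.085×8.6 + 0.14×1.6 + 0.081×5.6 = 1.409
Denominator: 1 + 0.085×2.3 + 0.14×11 + 0.081×5.2 = 3.157
R = 1.409/3.157 = 0.4462 kJ/s

0.45 kJ/s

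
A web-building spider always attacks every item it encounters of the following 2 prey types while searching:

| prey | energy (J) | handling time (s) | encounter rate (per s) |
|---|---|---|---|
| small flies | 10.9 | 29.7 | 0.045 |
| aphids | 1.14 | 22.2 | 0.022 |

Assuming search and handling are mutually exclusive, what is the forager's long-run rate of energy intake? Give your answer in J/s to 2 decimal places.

0.18 J/s

Energy encountered per unit search time: 0.045×10.9 + 0.022×1.14 = 0.5156 J/s.
Handling time per unit search time: 0.045×29.7 + 0.022×22.2 = 1.825.
Rate = 0.5156/(1 + 1.825) = 0.1825 J/s.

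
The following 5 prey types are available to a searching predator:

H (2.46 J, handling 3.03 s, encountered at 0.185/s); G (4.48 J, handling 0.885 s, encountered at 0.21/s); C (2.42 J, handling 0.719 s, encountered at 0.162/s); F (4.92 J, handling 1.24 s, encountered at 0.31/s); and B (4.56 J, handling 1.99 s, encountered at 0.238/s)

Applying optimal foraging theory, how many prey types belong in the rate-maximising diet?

Profitabilities (E/h, J/s): G 5.06, F 3.97, C 3.37, B 2.29, H 0.812. Add prey in this order while the next type's profitability exceeds the intake rate on those already taken.
Rate on top 1: 0.7934. F: 3.97 > 0.7934 → include.
Rate on top 2: 1.57. C: 3.37 > 1.57 → include.
Rate on top 3: 1.694. B: 2.29 > 1.694 → include.
Rate on top 4: 1.825. H: 0.812 < 1.825 → exclude; stop.
Optimal diet: G, F, C, B — 4 of 5 types.

4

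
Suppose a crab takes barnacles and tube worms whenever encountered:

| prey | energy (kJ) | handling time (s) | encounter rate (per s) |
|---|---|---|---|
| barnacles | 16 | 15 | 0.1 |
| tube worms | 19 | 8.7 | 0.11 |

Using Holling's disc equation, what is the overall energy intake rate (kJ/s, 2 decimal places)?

R = (0.1×16 + 0.11×19) / (1 + 0.1×15 + 0.11×8.7) = 3.69/3.457 = 1.067 kJ/s.

1.07 kJ/s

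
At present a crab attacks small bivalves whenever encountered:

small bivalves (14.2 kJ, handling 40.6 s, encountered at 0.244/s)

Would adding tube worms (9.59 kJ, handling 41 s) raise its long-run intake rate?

On small bivalves alone, R = ΣλE/(1+Σλh) = 3.465/10.91 = 0.3177 kJ/s.
Profitability of tube worms: 9.59/41 = 0.2339 kJ/s.
0.2339 < 0.3177, so adding tube worms would lower the average — exclude it.

No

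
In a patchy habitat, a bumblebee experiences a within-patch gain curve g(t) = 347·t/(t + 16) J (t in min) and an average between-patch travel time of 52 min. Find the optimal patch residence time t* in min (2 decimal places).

28.84 min

By the marginal value theorem, leave when the instantaneous gain rate g'(t) equals the habitat-wide average g(t)/(T + t).
g'(t) = 347·16/(t + 16)². Setting 347·16/(t+16)² = 347t/[(t+16)(52+t)] gives 16(52+t) = t(t+16), so t² = 16×52 = 832.
t* = √832 = 28.84 min.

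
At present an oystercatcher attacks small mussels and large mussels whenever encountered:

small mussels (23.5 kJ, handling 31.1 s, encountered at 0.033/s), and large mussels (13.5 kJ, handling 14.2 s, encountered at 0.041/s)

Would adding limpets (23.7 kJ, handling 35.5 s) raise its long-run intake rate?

Intake rate on the current diet: R = (0.033×23.5 + 0.041×13.5) / (1 + 0.033×31.1 + 0.041×14.2) = 1.329/2.609 = 0.5095 kJ/s.
Profitability of limpets: 23.7/35.5 = 0.6676 kJ/s.
Since 0.6676 > R, including limpets increases the long-run rate.

Yes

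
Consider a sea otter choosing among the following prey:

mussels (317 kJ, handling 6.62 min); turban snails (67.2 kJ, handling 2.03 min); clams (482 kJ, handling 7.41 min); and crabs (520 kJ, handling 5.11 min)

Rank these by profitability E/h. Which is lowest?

turban snails

In descending order of E/h:
crabs: 520/5.11 = 102 kJ/min
clams: 482/7.41 = 65 kJ/min
mussels: 317/6.62 = 47.9 kJ/min
turban snails: 67.2/2.03 = 33.1 kJ/min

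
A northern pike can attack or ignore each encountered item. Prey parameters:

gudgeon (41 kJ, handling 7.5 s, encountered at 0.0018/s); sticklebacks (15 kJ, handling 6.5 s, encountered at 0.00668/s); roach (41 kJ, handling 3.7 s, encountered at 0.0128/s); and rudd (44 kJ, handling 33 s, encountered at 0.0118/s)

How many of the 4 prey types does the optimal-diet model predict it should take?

Rank by E/h (kJ/s): roach 11.1, gudgeon 5.47, sticklebacks 2.31, rudd 1.33. Include each in turn until the next type's E/h falls below the running intake rate.
Rate on top 1: 0.5011. gudgeon: 5.47 > 0.5011 → include.
Rate on top 2: 0.5643. sticklebacks: 2.31 > 0.5643 → include.
Rate on top 3: 0.6328. rudd: 1.33 > 0.6328 → include.
Optimal diet: roach, gudgeon, sticklebacks, rudd — 4 of 4 types.

4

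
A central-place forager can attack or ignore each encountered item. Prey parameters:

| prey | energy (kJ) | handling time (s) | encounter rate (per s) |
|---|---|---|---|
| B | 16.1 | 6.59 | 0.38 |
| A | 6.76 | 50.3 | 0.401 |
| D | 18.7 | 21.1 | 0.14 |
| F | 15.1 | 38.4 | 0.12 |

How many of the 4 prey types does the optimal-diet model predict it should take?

Rank by E/h (kJ/s): B 2.44, D 0.886, F 0.393, A 0.134. Include each in turn until the next type's E/h falls below the running intake rate.
Rate on top 1: 1.746. D: 0.886 < 1.746 → exclude; stop.
Optimal diet: B — 1 of 4 types.

1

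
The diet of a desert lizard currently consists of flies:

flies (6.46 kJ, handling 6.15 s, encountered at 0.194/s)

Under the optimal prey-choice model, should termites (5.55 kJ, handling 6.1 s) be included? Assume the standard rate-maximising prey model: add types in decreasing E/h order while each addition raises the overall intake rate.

Yes

Intake rate on the current diet: R = (0.194×6.46) / (1 + 0.194×6.15) = 1.253/2.193 = 0.5714 kJ/s.
termites: E/h = 5.55/6.1 = 0.9098 kJ/s.
Since 0.9098 > R, including termites increases the long-run rate.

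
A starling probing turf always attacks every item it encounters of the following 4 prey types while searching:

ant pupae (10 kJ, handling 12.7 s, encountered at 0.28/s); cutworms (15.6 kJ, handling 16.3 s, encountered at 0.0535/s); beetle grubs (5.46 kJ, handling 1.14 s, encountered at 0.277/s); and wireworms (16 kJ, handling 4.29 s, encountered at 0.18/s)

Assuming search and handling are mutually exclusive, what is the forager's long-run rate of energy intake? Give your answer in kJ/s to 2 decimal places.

1.23 kJ/s

R = Σλ_iE_i / (1 + Σλ_ih_i)
Numerator: 0.28×10 + 0.0535×15.6 + 0.277×5.46 + 0.18×16 = 8.027
Denominator: 1 + 0.28×12.7 + 0.0535×16.3 + 0.277×1.14 + 0.18×4.29 = 6.516
R = 8.027/6.516 = 1.232 kJ/s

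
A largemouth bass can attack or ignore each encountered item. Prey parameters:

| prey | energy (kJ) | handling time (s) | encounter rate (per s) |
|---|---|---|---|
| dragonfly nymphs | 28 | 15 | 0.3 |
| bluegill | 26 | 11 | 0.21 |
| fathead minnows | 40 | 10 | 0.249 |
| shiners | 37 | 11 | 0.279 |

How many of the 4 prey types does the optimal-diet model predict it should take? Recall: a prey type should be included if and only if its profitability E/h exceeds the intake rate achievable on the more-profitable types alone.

2

Profitabilities (E/h, kJ/s): fathead minnows 4, shiners 3.36, bluegill 2.36, dragonfly nymphs 1.87. Add prey in this order while the next type's profitability exceeds the intake rate on those already taken.
Rate on top 1: 2.854. shiners: 3.36 > 2.854 → include.
Rate on top 2: 3.092. bluegill: 2.36 < 3.092 → exclude; stop.
Optimal diet: fathead minnows, shiners — 2 of 4 types.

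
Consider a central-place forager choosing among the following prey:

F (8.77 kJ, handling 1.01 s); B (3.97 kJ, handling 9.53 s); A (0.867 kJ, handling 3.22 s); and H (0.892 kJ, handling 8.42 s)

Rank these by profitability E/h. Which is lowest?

Profitability E/h (kJ/s): F = 8.77/1.01 = 8.68, B = 3.97/9.53 = 0.417, A = 0.867/3.22 = 0.269, H = 0.892/8.42 = 0.106.
Ranked: F > B > A > H.

H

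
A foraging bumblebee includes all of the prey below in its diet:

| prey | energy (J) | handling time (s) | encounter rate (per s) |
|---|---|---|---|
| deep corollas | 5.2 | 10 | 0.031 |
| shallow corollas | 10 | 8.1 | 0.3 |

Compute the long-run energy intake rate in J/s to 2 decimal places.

R = (0.031×5.2 + 0.3×10) / (1 + 0.031×10 + 0.3×8.1) = 3.161/3.74 = 0.8452 J/s.

0.85 J/s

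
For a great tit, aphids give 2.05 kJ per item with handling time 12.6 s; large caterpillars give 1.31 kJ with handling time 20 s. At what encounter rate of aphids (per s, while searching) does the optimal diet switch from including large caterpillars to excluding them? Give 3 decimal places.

0.053 per s

The zero-one rule: include large caterpillars iff E₂/h₂ > λE₁/(1+λh₁). Equality gives the switch point.
λE₁h₂ = E₂ + λE₂h₁ ⇒ λ = E₂/(E₁h₂ − E₂h₁) = 1.31/(41 − 16.51) = 0.05348 per s.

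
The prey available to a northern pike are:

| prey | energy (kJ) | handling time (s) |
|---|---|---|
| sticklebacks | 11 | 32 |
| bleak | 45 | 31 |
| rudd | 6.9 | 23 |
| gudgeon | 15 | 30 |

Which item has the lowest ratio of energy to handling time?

In descending order of E/h:
bleak: 45/31 = 1.45 kJ/s
gudgeon: 15/30 = 0.5 kJ/s
sticklebacks: 11/32 = 0.344 kJ/s
rudd: 6.9/23 = 0.3 kJ/s

rudd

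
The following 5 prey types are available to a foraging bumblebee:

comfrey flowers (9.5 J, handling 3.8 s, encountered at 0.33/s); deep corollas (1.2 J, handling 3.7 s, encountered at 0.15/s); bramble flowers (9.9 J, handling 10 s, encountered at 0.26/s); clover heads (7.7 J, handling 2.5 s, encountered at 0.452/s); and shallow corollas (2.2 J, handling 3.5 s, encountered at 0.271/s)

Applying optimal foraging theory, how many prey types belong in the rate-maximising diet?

E/h in descending order: clover heads 3.08, comfrey flowers 2.5, bramble flowers 0.99, shallow corollas 0.629, deep corollas 0.324 J/s. The optimal diet is the largest prefix of this list for which every included type satisfies E_i/h_i > R on the types above it.
Rate on top 1: 1.634. comfrey flowers: 2.5 > 1.634 → include.
Rate on top 2: 1.955. bramble flowers: 0.99 < 1.955 → exclude; stop.
Optimal diet: clover heads, comfrey flowers — 2 of 5 types.

2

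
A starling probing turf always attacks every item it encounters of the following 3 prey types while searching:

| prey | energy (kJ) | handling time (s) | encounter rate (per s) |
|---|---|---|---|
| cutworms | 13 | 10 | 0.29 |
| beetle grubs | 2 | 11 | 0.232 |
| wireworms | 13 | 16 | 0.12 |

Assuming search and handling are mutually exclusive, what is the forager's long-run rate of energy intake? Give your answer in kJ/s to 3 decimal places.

R = (0.29×13 + 0.232×2 + 0.12×13) / (1 + 0.29×10 + 0.232×11 + 0.12×16) = 5.794/8.372 = 0.6921 kJ/s.

0.692 kJ/s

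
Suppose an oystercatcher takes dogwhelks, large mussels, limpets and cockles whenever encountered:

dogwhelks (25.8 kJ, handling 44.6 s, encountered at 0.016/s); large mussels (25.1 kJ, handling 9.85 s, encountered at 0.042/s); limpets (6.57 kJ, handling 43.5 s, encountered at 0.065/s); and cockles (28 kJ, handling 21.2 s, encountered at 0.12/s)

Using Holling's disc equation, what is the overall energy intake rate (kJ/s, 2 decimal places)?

R = (0.016×25.8 + 0.042×25.1 + 0.065×6.57 + 0.12×28) / (1 + 0.016×44.6 + 0.042×9.85 + 0.065×43.5 + 0.12×21.2) = 5.254/7.499 = 0.7007 kJ/s.

0.70 kJ/s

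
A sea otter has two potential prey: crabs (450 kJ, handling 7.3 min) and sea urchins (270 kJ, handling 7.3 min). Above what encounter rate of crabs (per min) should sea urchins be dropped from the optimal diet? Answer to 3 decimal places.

0.205 per min

Drop sea urchins once their profitability E₂/h₂ falls below the rate achievable on crabs alone: E₂/h₂ = λE₁/(1 + λh₁).
Solve for λ: λE₁h₂ = E₂(1 + λh₁) → λ(E₁h₂ − E₂h₁) = E₂ → λ = E₂/(E₁h₂ − E₂h₁).
λ = 270/(450×7.3 − 270×7.3) = 270/1314 = 0.2055 per min.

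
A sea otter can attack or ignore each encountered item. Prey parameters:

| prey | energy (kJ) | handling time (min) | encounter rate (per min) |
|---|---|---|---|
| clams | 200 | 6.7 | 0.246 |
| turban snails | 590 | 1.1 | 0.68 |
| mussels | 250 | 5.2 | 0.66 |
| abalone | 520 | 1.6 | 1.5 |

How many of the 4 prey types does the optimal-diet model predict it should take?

2

Profitabilities (E/h, kJ/min): turban snails 536, abalone 325, mussels 48.1, clams 29.9. Add prey in this order while the next type's profitability exceeds the intake rate on those already taken.
Rate on top 1: 229.5. abalone: 325 > 229.5 → include.
Rate on top 2: 284.8. mussels: 48.1 < 284.8 → exclude; stop.
Optimal diet: turban snails, abalone — 2 of 4 types.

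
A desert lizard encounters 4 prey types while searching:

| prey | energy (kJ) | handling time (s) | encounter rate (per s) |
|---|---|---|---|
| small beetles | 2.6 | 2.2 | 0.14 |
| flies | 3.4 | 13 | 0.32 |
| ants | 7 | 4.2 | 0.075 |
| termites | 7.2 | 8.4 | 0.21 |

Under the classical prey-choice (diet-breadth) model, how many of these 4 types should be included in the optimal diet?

Rank by E/h (kJ/s): ants 1.67, small beetles 1.18, termites 0.857, flies 0.262. Include each in turn until the next type's E/h falls below the running intake rate.
Rate on top 1: 0.3992. small beetles: 1.18 > 0.3992 → include.
Rate on top 2: 0.5478. termites: 0.857 > 0.5478 → include.
Rate on top 3: 0.7089. flies: 0.262 < 0.7089 → exclude; stop.
Optimal diet: ants, small beetles, termites — 3 of 4 types.

3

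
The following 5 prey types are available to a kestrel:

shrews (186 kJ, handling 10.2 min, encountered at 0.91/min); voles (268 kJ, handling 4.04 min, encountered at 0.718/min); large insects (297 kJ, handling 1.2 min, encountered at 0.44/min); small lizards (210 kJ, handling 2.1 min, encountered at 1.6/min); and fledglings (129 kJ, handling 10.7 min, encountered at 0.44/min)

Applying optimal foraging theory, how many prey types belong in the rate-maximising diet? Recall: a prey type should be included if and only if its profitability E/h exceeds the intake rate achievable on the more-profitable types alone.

Profitabilities (E/h, kJ/min): large insects 248, small lizards 100, voles 66.3, shrews 18.2, fledglings 12.1. Add prey in this order while the next type's profitability exceeds the intake rate on those already taken.
Rate on top 1: 85.52. small lizards: 100 > 85.52 → include.
Rate on top 2: 95.47. voles: 66.3 < 95.47 → exclude; stop.
Optimal diet: large insects, small lizards — 2 of 5 types.

2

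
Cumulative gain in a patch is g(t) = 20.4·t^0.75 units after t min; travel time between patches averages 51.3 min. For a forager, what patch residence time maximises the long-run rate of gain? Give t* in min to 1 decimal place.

By the marginal value theorem, leave when the instantaneous gain rate g'(t) equals the habitat-wide average g(t)/(T + t).
g'(t) = 0.75·20.4·t^-0.25. Setting 0.75·20.4·t^-0.25 = 20.4·t^0.75/(51.3+t) gives 0.75(51.3+t) = t, so 0.25·t = 0.75×51.3.
t* = 0.75×51.3/0.25 = 153.9 min.

153.9 min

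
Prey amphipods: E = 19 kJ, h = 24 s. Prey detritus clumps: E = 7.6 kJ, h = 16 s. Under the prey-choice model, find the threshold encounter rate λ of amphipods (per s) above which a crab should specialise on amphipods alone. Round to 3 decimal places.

At the threshold, the rate on amphipods alone equals the profitability of detritus clumps: λ·19/(1 + λ·24) = 7.6/16 = 0.475.
Rearranging, λ(19 − 0.475×24) = 0.475, so λ = 0.475/7.6 = 0.0625 per s.

0.062 per s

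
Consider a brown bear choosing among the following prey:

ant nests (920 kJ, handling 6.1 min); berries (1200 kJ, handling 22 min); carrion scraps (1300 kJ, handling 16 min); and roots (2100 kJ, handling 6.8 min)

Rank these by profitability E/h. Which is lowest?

berries

In descending order of E/h:
roots: 2100/6.8 = 309 kJ/min
ant nests: 920/6.1 = 151 kJ/min
carrion scraps: 1300/16 = 81.2 kJ/min
berries: 1200/22 = 54.5 kJ/min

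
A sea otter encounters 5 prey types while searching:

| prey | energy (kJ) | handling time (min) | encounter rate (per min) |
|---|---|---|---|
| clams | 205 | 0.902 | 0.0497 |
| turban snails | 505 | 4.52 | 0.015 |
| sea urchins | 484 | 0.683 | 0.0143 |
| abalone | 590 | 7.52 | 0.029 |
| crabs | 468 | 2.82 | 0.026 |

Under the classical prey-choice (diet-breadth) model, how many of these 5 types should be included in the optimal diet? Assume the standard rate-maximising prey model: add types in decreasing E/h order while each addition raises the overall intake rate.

5

Rank by E/h (kJ/min): sea urchins 709, clams 227, crabs 166, turban snails 112, abalone 78.5. Include each in turn until the next type's E/h falls below the running intake rate.
Rate on top 1: 6.854. clams: 227 > 6.854 → include.
Rate on top 2: 16.22. crabs: 166 > 16.22 → include.
Rate on top 3: 25.96. turban snails: 112 > 25.96 → include.
Rate on top 4: 30.82. abalone: 78.5 > 30.82 → include.
Optimal diet: sea urchins, clams, crabs, turban snails, abalone — 5 of 5 types.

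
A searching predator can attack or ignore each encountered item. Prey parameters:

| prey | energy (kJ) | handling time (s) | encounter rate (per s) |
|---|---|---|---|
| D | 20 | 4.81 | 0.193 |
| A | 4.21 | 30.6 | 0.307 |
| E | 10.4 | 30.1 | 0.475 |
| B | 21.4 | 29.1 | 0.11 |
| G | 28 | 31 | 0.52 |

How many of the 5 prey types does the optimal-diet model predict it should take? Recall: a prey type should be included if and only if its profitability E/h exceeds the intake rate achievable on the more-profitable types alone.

Rank by E/h (kJ/s): D 4.16, G 0.903, B 0.735, E 0.346, A 0.138. Include each in turn until the next type's E/h falls below the running intake rate.
Rate on top 1: 2.002. G: 0.903 < 2.002 → exclude; stop.
Optimal diet: D — 1 of 5 types.

1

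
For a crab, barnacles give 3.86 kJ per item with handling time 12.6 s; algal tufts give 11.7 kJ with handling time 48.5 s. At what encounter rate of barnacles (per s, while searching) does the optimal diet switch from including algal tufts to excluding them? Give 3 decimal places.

0.294 per s

Drop algal tufts once their profitability E₂/h₂ falls below the rate achievable on barnacles alone: E₂/h₂ = λE₁/(1 + λh₁).
Solve for λ: λE₁h₂ = E₂(1 + λh₁) → λ(E₁h₂ − E₂h₁) = E₂ → λ = E₂/(E₁h₂ − E₂h₁).
λ = 11.7/(3.86×48.5 − 11.7×12.6) = 11.7/39.79 = 0.294 per s.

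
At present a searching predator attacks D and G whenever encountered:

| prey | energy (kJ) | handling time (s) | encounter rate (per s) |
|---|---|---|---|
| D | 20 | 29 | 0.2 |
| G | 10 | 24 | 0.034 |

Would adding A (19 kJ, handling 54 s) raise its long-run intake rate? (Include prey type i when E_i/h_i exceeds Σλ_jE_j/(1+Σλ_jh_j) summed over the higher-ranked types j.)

No

Current rate: (0.2×20 + 0.034×10)/(1 + 0.2×29 + 0.034×24) = 0.5699 kJ/s.
Profitability of A: 19/54 = 0.3519 kJ/s.
0.3519 < 0.5699, so adding A would lower the average — exclude it.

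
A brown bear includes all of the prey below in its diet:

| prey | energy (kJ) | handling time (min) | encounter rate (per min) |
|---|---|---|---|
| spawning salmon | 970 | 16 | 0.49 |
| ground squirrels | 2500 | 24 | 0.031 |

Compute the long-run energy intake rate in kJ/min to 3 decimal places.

R = (0.49×970 + 0.031×2500) / (1 + 0.49×16 + 0.031×24) = 552.8/9.584 = 57.68 kJ/min.

57.679 kJ/min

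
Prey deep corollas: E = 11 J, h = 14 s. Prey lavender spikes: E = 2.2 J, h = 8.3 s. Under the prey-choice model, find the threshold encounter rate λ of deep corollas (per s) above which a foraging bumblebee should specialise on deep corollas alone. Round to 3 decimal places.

0.036 per s

The zero-one rule: include lavender spikes iff E₂/h₂ > λE₁/(1+λh₁). Equality gives the switch point.
λE₁h₂ = E₂ + λE₂h₁ ⇒ λ = E₂/(E₁h₂ − E₂h₁) = 2.2/(91.3 − 30.8) = 0.03636 per s.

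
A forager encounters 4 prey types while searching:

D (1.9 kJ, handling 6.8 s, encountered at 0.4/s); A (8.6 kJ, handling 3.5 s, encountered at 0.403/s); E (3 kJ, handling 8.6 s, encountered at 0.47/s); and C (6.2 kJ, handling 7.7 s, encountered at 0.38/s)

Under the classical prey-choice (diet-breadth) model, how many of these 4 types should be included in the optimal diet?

Rank by E/h (kJ/s): A 2.46, C 0.805, E 0.349, D 0.279. Include each in turn until the next type's E/h falls below the running intake rate.
Rate on top 1: 1.438. C: 0.805 < 1.438 → exclude; stop.
Optimal diet: A — 1 of 4 types.

1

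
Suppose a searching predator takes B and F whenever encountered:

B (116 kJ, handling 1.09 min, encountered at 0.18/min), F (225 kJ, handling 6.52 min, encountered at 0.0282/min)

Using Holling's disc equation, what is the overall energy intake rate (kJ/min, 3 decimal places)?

R = Σλ_iE_i / (1 + Σλ_ih_i)
Numerator: 0.18×116 + 0.0282×225 = 27.22
Denominator: 1 + 0.18×1.09 + 0.0282×6.52 = 1.38
R = 27.22/1.38 = 19.73 kJ/min

19.727 kJ/min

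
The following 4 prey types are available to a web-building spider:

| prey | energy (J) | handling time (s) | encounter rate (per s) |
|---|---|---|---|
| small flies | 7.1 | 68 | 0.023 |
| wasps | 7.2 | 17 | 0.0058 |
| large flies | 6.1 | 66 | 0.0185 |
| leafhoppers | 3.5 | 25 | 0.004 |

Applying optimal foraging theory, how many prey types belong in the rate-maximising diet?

E/h in descending order: wasps 0.424, leafhoppers 0.14, small flies 0.104, large flies 0.0924 J/s. The optimal diet is the largest prefix of this list for which every included type satisfies E_i/h_i > R on the types above it.
Rate on top 1: 0.03801. leafhoppers: 0.14 > 0.03801 → include.
Rate on top 2: 0.04652. small flies: 0.104 > 0.04652 → include.
Rate on top 3: 0.07929. large flies: 0.0924 > 0.07929 → include.
Optimal diet: wasps, leafhoppers, small flies, large flies — 4 of 4 types.

4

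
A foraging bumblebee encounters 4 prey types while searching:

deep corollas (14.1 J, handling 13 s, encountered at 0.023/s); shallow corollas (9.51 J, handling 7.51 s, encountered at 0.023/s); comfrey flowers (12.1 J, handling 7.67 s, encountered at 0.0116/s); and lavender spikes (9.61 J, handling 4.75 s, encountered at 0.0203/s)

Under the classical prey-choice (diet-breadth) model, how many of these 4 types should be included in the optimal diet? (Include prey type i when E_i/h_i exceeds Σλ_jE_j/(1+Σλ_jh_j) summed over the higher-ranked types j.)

4

Rank by E/h (J/s): lavender spikes 2.02, comfrey flowers 1.58, shallow corollas 1.27, deep corollas 1.08. Include each in turn until the next type's E/h falls below the running intake rate.
Rate on top 1: 0.1779. comfrey flowers: 1.58 > 0.1779 → include.
Rate on top 2: 0.283. shallow corollas: 1.27 > 0.283 → include.
Rate on top 3: 0.408. deep corollas: 1.08 > 0.408 → include.
Optimal diet: lavender spikes, comfrey flowers, shallow corollas, deep corollas — 4 of 4 types.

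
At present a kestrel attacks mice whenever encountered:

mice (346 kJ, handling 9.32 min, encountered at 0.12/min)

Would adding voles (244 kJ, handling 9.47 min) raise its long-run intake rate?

Yes

On mice alone, R = ΣλE/(1+Σλh) = 41.52/2.118 = 19.6 kJ/min.
Profitability of voles: 244/9.47 = 25.77 kJ/min.
Since 25.77 > R, including voles increases the long-run rate.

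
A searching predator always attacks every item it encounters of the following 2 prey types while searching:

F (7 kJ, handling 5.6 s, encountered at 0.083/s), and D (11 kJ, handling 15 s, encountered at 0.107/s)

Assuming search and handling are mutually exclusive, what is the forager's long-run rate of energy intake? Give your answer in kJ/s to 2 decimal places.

R = Σλ_iE_i / (1 + Σλ_ih_i)
Numerator: 0.083×7 + 0.107×11 = 1.758
Denominator: 1 + 0.083×5.6 + 0.107×15 = 3.07
R = 1.758/3.07 = 0.5727 kJ/s

0.57 kJ/s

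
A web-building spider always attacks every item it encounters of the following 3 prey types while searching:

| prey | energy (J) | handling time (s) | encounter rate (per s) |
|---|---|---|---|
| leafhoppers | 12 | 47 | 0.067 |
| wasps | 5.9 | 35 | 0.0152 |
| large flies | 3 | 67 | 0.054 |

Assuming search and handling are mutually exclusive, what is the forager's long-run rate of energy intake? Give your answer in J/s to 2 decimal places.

Energy encountered per unit search time: 0.067×12 + 0.0152×5.9 + 0.054×3 = 1.056 J/s.
Handling time per unit search time: 0.067×47 + 0.0152×35 + 0.054×67 = 7.299.
Rate = 1.056/(1 + 7.299) = 0.1272 J/s.

0.13 J/s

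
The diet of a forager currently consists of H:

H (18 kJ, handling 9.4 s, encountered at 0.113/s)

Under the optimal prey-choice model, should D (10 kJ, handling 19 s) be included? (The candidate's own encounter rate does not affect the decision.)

No

On H alone, R = ΣλE/(1+Σλh) = 2.034/2.062 = 0.9863 kJ/s.
D: E/h = 10/19 = 0.5263 kJ/s.
Since 0.5263 < R, time spent handling D is better spent searching.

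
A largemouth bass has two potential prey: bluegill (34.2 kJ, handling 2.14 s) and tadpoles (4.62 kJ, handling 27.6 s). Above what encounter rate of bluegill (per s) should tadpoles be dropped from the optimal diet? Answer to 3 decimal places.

The zero-one rule: include tadpoles iff E₂/h₂ > λE₁/(1+λh₁). Equality gives the switch point.
λE₁h₂ = E₂ + λE₂h₁ ⇒ λ = E₂/(E₁h₂ − E₂h₁) = 4.62/(943.9 − 9.887) = 0.004946 per s.

0.005 per s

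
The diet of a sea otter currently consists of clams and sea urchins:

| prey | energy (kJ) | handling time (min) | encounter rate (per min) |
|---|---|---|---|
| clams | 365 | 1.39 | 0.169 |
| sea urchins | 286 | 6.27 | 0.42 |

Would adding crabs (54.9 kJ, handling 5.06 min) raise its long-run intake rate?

On clams and sea urchins alone, R = ΣλE/(1+Σλh) = 181.8/3.868 = 47 kJ/min.
Profitability of crabs: 54.9/5.06 = 10.85 kJ/min.
10.85 < 47, so adding crabs would lower the average — exclude it.

No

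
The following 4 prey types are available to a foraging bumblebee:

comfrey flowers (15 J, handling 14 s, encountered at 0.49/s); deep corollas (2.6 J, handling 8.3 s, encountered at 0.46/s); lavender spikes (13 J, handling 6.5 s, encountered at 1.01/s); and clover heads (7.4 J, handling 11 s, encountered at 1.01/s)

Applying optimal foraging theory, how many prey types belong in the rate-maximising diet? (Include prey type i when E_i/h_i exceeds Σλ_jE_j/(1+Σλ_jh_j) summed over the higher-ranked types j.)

E/h in descending order: lavender spikes 2, comfrey flowers 1.07, clover heads 0.673, deep corollas 0.313 J/s. The optimal diet is the largest prefix of this list for which every included type satisfies E_i/h_i > R on the types above it.
Rate on top 1: 1.736. comfrey flowers: 1.07 < 1.736 → exclude; stop.
Optimal diet: lavender spikes — 1 of 4 types.

1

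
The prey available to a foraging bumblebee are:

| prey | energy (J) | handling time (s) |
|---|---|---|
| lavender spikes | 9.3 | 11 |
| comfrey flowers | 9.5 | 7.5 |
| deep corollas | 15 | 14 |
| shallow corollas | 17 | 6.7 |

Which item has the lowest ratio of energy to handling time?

Profitability E/h (J/s): lavender spikes = 9.3/11 = 0.845, comfrey flowers = 9.5/7.5 = 1.27, deep corollas = 15/14 = 1.07, shallow corollas = 17/6.7 = 2.54.
Ranked: shallow corollas > comfrey flowers > deep corollas > lavender spikes.

lavender spikes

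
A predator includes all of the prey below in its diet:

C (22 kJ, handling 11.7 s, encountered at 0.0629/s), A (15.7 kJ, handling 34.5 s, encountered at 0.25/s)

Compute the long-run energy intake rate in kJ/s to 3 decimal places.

0.512 kJ/s

R = Σλ_iE_i / (1 + Σλ_ih_i)
Numerator: 0.0629×22 + 0.25×15.7 = 5.309
Denominator: 1 + 0.0629×11.7 + 0.25×34.5 = 10.36
R = 5.309/10.36 = 0.5124 kJ/s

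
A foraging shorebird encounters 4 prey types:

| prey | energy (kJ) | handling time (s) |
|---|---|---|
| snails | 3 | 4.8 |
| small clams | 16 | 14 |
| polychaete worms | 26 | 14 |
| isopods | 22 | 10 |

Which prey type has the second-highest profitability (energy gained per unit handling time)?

polychaete worms

In descending order of E/h:
isopods: 22/10 = 2.2 kJ/s
polychaete worms: 26/14 = 1.86 kJ/s
small clams: 16/14 = 1.14 kJ/s
snails: 3/4.8 = 0.625 kJ/s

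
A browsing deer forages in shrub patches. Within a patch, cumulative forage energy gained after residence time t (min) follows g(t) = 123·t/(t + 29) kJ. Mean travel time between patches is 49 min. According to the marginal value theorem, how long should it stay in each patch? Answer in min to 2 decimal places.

37.70 min

By the marginal value theorem, leave when the instantaneous gain rate g'(t) equals the habitat-wide average g(t)/(T + t).
g'(t) = 123·29/(t + 29)². Setting 123·29/(t+29)² = 123t/[(t+29)(49+t)] gives 29(49+t) = t(t+29), so t² = 29×49 = 1421.
t* = √1421 = 37.7 min.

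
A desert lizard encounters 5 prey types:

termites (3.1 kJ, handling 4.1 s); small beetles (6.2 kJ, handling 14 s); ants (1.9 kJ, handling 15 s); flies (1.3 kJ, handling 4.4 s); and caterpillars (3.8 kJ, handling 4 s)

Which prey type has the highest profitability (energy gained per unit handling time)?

In descending order of E/h:
caterpillars: 3.8/4 = 0.95 kJ/s
termites: 3.1/4.1 = 0.756 kJ/s
small beetles: 6.2/14 = 0.443 kJ/s
flies: 1.3/4.4 = 0.295 kJ/s
ants: 1.9/15 = 0.127 kJ/s

caterpillars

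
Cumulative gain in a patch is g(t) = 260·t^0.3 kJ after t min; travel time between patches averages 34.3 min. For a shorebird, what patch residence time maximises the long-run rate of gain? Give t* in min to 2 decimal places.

By the marginal value theorem, leave when the instantaneous gain rate g'(t) equals the habitat-wide average g(t)/(T + t).
g'(t) = 0.3·260·t^-0.7. Setting 0.3·260·t^-0.7 = 260·t^0.3/(34.3+t) gives 0.3(34.3+t) = t, so 0.70·t = 0.3×34.3.
t* = 0.3×34.3/0.70 = 14.7 min.

14.70 min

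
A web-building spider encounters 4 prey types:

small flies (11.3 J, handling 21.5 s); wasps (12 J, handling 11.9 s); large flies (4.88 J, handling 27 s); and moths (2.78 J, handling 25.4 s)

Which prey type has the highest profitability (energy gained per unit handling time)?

Profitability E/h (J/s): small flies = 11.3/21.5 = 0.526, wasps = 12/11.9 = 1.01, large flies = 4.88/27 = 0.181, moths = 2.78/25.4 = 0.109.
Ranked: wasps > small flies > large flies > moths.

wasps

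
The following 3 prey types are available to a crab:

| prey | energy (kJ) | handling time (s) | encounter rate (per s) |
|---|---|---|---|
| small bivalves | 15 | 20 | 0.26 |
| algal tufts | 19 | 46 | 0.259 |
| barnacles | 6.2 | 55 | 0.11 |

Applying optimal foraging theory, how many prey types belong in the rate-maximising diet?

1

E/h in descending order: small bivalves 0.75, algal tufts 0.413, barnacles 0.113 kJ/s. The optimal diet is the largest prefix of this list for which every included type satisfies E_i/h_i > R on the types above it.
Rate on top 1: 0.629. algal tufts: 0.413 < 0.629 → exclude; stop.
Optimal diet: small bivalves — 1 of 3 types.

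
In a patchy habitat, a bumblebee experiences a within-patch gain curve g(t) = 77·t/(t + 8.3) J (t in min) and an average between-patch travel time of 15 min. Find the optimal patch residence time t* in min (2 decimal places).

Maximise g(t)/(T+t): set derivative to zero → g'(t)(T+t) = g(t).
g'(t) = 77·8.3/(t + 8.3)². Setting 77·8.3/(t+8.3)² = 77t/[(t+8.3)(15+t)] gives 8.3(15+t) = t(t+8.3), so t² = 8.3×15 = 124.5.
t* = √124.5 = 11.16 min.

11.16 min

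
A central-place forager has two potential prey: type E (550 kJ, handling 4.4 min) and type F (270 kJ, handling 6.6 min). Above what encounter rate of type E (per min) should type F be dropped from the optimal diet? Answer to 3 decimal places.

Drop type F once their profitability E₂/h₂ falls below the rate achievable on type E alone: E₂/h₂ = λE₁/(1 + λh₁).
Solve for λ: λE₁h₂ = E₂(1 + λh₁) → λ(E₁h₂ − E₂h₁) = E₂ → λ = E₂/(E₁h₂ − E₂h₁).
λ = 270/(550×6.6 − 270×4.4) = 270/2442 = 0.1106 per min.

0.111 per min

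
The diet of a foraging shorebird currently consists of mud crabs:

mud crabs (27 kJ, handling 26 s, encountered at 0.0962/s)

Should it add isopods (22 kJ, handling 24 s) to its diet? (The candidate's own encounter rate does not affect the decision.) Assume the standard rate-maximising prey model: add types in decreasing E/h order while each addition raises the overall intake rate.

Yes

Intake rate on the current diet: R = (0.0962×27) / (1 + 0.0962×26) = 2.597/3.501 = 0.7419 kJ/s.
isopods: E/h = 22/24 = 0.9167 kJ/s.
Since 0.9167 > R, including isopods increases the long-run rate.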